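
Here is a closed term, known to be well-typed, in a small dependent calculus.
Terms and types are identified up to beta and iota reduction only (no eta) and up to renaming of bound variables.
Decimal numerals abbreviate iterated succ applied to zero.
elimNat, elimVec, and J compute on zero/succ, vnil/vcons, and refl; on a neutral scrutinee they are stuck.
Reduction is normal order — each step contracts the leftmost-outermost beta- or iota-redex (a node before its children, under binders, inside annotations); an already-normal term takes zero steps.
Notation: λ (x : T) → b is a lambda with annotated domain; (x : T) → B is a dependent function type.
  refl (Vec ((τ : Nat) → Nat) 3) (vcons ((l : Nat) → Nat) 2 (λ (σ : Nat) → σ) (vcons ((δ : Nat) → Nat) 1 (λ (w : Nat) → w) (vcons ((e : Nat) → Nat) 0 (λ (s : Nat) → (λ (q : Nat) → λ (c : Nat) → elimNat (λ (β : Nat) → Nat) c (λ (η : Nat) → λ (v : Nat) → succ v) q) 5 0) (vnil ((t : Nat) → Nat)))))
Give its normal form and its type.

reduced normal form:
  refl (Vec ((τ : Nat) → Nat) 3) (vcons ((l : Nat) → Nat) 2 (λ (σ : Nat) → σ) (vcons ((δ : Nat) → Nat) 1 (λ (w : Nat) → w) (vcons ((e : Nat) → Nat) 0 (λ (s : Nat) → 5) (vnil ((q : Nat) → Nat)))))
inferred type:
  Eq (Vec ((τ : Nat) → Nat) 3) (vcons ((l : Nat) → Nat) 2 (λ (σ : Nat) → σ) (vcons ((δ : Nat) → Nat) 1 (λ (w : Nat) → w) (vcons ((e : Nat) → Nat) 0 (λ (s : Nat) → 5) (vnil ((q : Nat) → Nat))))) (vcons ((c : Nat) → Nat) 2 (λ (β : Nat) → β) (vcons ((η : Nat) → Nat) 1 (λ (v : Nat) → v) (vcons ((t : Nat) → Nat) 0 (λ (z : Nat) → 5) (vnil ((d : Nat) → Nat)))))


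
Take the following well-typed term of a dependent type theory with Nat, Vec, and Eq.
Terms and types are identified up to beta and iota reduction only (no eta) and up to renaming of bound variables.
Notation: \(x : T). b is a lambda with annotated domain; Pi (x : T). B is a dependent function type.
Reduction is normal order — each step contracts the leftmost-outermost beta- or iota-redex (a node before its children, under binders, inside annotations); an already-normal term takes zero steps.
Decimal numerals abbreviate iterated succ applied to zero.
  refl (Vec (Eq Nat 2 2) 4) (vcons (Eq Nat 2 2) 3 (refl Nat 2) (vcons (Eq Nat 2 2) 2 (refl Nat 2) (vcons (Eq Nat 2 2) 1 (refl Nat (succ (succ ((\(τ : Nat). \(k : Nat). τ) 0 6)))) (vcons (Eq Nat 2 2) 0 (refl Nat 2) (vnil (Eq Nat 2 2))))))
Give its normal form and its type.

resulting normal form:
  refl (Vec (Eq Nat 2 2) 4) (vcons (Eq Nat 2 2) 3 (refl Nat 2) (vcons (Eq Nat 2 2) 2 (refl Nat 2) (vcons (Eq Nat 2 2) 1 (refl Nat 2) (vcons (Eq Nat 2 2) 0 (refl Nat 2) (vnil (Eq Nat 2 2))))))
the term's type:
  Eq (Vec (Eq Nat 2 2) 4) (vcons (Eq Nat 2 2) 3 (refl Nat 2) (vcons (Eq Nat 2 2) 2 (refl Nat 2) (vcons (Eq Nat 2 2) 1 (refl Nat 2) (vcons (Eq Nat 2 2) 0 (refl Nat 2) (vnil (Eq Nat 2 2)))))) (vcons (Eq Nat 2 2) 3 (refl Nat 2) (vcons (Eq Nat 2 2) 2 (refl Nat 2) (vcons (Eq Nat 2 2) 1 (refl Nat 2) (vcons (Eq Nat 2 2) 0 (refl Nat 2) (vnil (Eq Nat 2 2))))))
observation: the leftmost-outermost redex is a beta-redex, and normalization takes 2 steps.


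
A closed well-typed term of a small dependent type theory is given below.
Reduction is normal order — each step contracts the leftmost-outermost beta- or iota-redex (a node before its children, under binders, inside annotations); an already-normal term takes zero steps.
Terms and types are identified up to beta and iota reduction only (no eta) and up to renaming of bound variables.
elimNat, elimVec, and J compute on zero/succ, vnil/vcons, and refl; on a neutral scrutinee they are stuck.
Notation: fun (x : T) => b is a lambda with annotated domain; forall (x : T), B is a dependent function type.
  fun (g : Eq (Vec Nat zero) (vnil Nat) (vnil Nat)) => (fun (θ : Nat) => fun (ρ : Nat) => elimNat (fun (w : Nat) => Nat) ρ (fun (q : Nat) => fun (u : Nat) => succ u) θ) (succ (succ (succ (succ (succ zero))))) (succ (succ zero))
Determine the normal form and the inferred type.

normal form:
  fun (g : Eq (Vec Nat zero) (vnil Nat) (vnil Nat)) => succ (succ (succ (succ (succ (succ (succ zero))))))
type:
  forall (g : Eq (Vec Nat zero) (vnil Nat) (vnil Nat)), Nat


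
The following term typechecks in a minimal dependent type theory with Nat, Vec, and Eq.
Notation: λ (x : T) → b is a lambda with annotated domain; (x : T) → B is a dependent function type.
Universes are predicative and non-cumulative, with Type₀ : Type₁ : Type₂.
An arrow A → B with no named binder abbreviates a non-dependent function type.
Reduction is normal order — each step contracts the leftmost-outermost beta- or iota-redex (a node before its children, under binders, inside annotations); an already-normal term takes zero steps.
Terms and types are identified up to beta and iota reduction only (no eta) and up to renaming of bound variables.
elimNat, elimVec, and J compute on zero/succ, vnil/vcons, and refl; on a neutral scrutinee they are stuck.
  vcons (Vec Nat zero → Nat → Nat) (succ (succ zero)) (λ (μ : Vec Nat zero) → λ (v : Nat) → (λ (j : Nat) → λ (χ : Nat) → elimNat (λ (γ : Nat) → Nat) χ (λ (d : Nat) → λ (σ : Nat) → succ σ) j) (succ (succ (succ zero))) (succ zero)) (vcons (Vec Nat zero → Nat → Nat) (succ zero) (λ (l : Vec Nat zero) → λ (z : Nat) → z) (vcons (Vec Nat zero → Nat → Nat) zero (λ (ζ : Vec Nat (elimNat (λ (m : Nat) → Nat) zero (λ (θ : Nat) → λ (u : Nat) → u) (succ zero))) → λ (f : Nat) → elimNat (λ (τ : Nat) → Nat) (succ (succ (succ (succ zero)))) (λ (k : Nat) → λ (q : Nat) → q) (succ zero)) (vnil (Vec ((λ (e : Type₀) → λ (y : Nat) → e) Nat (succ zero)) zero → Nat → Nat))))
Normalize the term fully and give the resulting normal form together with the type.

normal form:
  vcons (Vec Nat zero → Nat → Nat) (succ (succ zero)) (λ (μ : Vec Nat zero) → λ (v : Nat) → succ (succ (succ (succ zero)))) (vcons (Vec Nat zero → Nat → Nat) (succ zero) (λ (j : Vec Nat zero) → λ (χ : Nat) → χ) (vcons (Vec Nat zero → Nat → Nat) zero (λ (γ : Vec Nat zero) → λ (d : Nat) → succ (succ (succ (succ zero)))) (vnil (Vec Nat zero → Nat → Nat))))
the term's type:
  Vec (Vec Nat zero → Nat → Nat) (succ (succ (succ zero)))
observation: normalization takes exactly 22 steps under the normal-order strategy.


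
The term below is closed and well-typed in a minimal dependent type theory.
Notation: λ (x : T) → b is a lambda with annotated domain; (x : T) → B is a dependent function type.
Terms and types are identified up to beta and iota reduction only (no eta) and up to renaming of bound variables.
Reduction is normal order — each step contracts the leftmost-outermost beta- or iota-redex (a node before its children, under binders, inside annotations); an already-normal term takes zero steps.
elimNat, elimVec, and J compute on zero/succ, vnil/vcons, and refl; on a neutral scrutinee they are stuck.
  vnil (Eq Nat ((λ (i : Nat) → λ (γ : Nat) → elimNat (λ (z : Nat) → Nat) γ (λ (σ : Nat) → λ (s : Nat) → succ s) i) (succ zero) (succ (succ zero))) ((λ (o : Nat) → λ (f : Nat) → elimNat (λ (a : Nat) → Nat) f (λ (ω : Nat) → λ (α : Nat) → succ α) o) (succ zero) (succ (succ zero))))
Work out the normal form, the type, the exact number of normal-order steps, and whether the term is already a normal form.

resulting normal form:
  vnil (Eq Nat (succ (succ (succ zero))) (succ (succ (succ zero))))
inferred type:
  Vec (Eq Nat (succ (succ (succ zero))) (succ (succ (succ zero)))) zero
reduction steps (normal order): 12
already normal: no
first redex: a beta-redex


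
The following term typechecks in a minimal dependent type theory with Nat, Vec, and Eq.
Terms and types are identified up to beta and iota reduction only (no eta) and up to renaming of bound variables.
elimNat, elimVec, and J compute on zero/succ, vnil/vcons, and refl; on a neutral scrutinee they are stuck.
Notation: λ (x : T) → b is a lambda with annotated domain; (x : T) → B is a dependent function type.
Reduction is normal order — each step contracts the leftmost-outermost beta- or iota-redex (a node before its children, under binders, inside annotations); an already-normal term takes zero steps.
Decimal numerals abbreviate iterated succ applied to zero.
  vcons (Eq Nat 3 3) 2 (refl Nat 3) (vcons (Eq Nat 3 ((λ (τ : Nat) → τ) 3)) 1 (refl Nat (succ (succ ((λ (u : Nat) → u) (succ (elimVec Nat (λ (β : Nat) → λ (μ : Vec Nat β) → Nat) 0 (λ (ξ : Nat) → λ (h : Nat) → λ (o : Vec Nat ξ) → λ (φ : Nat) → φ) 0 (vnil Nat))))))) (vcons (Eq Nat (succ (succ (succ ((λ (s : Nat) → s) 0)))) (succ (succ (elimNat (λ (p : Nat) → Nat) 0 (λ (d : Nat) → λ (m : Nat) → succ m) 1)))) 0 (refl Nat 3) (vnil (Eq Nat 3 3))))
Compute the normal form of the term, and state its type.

normal form:
  vcons (Eq Nat 3 3) 2 (refl Nat 3) (vcons (Eq Nat 3 3) 1 (refl Nat 3) (vcons (Eq Nat 3 3) 0 (refl Nat 3) (vnil (Eq Nat 3 3))))
inferred type:
  Vec (Eq Nat 3 3) 3


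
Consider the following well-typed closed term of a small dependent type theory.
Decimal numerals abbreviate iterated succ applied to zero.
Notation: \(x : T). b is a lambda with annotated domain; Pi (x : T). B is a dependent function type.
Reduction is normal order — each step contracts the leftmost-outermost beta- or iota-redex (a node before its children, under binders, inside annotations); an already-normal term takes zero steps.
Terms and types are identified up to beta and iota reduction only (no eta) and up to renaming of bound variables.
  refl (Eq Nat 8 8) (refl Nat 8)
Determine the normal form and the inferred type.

resulting normal form:
  refl (Eq Nat 8 8) (refl Nat 8)
the term's type:
  Eq (Eq Nat 8 8) (refl Nat 8) (refl Nat 8)
observation: the term is already in normal form.


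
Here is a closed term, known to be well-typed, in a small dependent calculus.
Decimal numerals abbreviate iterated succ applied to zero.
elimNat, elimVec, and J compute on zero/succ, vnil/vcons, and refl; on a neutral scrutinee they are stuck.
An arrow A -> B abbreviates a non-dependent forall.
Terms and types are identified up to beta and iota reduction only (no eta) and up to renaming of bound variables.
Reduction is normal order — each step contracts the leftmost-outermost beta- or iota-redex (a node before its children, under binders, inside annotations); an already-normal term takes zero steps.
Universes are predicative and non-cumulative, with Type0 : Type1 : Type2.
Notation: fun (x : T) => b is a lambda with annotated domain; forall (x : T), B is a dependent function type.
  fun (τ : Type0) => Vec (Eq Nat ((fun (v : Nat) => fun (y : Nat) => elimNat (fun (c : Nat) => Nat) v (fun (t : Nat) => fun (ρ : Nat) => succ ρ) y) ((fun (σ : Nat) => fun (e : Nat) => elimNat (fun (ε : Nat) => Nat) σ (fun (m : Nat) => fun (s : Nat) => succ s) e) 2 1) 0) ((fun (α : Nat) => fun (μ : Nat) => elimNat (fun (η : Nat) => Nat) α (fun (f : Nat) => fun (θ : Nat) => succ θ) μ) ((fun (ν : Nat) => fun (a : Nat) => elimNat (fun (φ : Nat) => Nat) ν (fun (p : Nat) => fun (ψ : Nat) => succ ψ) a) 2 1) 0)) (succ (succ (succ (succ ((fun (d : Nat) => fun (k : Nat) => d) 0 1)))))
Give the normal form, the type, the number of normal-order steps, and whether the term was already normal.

reduced normal form:
  fun (τ : Type0) => Vec (Eq Nat 3 3) 4
inferred type:
  Type0 -> Type0
steps to reach normal form (normal order): 20
started in normal form: no
first redex: a beta-redex


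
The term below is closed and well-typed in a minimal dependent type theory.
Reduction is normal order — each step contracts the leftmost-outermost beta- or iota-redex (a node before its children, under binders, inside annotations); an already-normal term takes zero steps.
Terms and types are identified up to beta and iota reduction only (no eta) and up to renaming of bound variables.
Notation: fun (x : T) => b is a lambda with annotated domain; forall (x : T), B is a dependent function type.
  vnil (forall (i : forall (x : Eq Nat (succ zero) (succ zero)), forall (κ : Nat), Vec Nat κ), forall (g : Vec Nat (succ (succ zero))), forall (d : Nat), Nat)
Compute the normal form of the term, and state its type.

normal form:
  vnil (forall (i : forall (x : Eq Nat (succ zero) (succ zero)), forall (κ : Nat), Vec Nat κ), forall (g : Vec Nat (succ (succ zero))), forall (d : Nat), Nat)
inferred type:
  Vec (forall (i : forall (x : Eq Nat (succ zero) (succ zero)), forall (κ : Nat), Vec Nat κ), forall (g : Vec Nat (succ (succ zero))), forall (d : Nat), Nat) zero
observation: no redex remains anywhere in the term; it is its own normal form.


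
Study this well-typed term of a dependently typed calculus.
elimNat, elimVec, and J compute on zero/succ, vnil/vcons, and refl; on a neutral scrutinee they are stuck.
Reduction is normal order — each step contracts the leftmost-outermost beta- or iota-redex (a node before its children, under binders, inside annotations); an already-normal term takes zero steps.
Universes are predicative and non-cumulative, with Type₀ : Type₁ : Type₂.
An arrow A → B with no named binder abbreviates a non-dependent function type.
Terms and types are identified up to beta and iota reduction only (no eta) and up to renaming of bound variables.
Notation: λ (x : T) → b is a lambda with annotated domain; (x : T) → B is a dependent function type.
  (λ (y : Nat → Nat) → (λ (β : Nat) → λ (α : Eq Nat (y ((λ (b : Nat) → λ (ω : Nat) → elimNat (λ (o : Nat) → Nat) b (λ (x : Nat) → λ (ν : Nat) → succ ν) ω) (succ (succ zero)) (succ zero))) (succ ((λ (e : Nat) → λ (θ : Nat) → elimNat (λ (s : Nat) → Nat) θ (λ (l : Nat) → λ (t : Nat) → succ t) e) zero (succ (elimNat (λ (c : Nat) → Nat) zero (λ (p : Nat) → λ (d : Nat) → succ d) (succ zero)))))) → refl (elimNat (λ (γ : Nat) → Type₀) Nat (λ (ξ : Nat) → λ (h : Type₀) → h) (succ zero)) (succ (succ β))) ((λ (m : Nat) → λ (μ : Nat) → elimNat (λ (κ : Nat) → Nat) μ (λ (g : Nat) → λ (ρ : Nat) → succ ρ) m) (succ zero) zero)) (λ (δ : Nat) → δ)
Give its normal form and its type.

reduced normal form:
  λ (y : Eq Nat (succ (succ (succ zero))) (succ (succ (succ zero)))) → refl Nat (succ (succ (succ zero)))
the term's type:
  Eq Nat (succ (succ (succ zero))) (succ (succ (succ zero))) → Eq Nat (succ (succ (succ zero))) (succ (succ (succ zero)))


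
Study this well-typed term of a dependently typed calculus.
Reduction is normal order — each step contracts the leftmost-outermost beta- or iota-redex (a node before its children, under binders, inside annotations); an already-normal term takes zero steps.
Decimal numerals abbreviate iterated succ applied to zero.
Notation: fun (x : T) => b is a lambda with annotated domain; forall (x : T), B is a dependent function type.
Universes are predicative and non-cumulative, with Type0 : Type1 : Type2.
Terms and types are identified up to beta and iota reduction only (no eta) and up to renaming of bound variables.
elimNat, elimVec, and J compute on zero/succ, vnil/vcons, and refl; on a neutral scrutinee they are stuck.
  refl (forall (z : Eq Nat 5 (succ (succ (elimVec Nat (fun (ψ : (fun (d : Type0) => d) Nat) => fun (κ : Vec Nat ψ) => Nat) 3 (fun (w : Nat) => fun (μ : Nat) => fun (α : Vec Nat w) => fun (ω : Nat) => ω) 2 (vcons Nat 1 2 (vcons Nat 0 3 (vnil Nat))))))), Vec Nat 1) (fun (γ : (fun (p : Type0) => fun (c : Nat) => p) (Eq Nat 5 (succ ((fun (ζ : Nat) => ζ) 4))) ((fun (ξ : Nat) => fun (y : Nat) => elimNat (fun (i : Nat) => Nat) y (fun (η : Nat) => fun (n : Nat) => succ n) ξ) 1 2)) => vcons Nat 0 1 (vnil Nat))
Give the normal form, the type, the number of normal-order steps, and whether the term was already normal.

normal form:
  refl (forall (z : Eq Nat 5 5), Vec Nat 1) (fun (ψ : Eq Nat 5 5) => vcons Nat 0 1 (vnil Nat))
inferred type:
  Eq (forall (z : Eq Nat 5 5), Vec Nat 1) (fun (ψ : Eq Nat 5 5) => vcons Nat 0 1 (vnil Nat)) (fun (d : Eq Nat 5 5) => vcons Nat 0 1 (vnil Nat))
reduction steps (normal order): 14
term was already normal: no
first redex: an elimVec iota-redex


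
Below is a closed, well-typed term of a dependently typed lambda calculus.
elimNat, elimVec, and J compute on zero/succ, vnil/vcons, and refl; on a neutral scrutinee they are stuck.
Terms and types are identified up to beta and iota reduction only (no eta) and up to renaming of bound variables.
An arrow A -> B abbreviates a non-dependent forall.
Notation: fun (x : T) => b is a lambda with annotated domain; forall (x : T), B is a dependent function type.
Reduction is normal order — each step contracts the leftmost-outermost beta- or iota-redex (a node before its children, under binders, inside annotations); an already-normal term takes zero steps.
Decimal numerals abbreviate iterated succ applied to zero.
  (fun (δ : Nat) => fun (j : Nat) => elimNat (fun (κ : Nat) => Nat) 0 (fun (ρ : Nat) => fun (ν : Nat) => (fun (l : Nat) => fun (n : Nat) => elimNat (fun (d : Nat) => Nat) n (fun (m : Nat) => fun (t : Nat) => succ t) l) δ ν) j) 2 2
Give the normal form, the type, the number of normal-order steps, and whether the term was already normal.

resulting normal form:
  4
the term's type:
  Nat
steps to reach normal form (normal order): 27
term was already normal: no
first redex: a beta-redex


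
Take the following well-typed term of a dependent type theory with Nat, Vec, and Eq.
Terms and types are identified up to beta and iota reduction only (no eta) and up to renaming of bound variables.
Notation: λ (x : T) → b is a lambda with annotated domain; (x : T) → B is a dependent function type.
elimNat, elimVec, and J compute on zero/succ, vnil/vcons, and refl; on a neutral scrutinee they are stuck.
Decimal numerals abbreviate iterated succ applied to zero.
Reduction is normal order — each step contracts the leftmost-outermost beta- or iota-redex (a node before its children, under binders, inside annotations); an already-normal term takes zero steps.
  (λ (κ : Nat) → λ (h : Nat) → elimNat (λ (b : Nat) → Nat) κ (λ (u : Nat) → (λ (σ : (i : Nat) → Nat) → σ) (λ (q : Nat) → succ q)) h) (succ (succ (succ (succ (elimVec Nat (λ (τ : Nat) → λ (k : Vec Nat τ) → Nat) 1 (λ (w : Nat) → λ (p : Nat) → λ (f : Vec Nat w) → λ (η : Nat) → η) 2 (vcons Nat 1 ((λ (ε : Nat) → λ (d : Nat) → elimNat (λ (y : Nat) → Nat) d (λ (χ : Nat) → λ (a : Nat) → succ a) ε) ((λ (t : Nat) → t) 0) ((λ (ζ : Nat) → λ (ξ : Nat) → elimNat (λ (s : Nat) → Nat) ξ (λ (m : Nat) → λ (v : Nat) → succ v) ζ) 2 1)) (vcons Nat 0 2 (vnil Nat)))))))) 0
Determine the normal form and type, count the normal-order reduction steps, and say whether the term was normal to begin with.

normal form:
  5
the term's type:
  Nat
steps to reach normal form (normal order): 14
started in normal form: no
first redex: a beta-redex


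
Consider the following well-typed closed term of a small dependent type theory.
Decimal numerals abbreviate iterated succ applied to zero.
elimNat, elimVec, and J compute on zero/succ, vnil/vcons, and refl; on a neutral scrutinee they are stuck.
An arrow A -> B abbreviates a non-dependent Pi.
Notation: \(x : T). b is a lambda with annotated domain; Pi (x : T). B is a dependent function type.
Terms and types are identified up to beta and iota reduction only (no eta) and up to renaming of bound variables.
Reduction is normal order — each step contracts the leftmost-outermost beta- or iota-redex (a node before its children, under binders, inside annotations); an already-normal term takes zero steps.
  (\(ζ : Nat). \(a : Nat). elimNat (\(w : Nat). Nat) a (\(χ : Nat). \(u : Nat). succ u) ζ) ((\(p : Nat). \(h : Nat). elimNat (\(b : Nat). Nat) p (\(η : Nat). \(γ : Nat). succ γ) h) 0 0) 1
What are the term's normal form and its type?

normal form:
  1
type:
  Nat


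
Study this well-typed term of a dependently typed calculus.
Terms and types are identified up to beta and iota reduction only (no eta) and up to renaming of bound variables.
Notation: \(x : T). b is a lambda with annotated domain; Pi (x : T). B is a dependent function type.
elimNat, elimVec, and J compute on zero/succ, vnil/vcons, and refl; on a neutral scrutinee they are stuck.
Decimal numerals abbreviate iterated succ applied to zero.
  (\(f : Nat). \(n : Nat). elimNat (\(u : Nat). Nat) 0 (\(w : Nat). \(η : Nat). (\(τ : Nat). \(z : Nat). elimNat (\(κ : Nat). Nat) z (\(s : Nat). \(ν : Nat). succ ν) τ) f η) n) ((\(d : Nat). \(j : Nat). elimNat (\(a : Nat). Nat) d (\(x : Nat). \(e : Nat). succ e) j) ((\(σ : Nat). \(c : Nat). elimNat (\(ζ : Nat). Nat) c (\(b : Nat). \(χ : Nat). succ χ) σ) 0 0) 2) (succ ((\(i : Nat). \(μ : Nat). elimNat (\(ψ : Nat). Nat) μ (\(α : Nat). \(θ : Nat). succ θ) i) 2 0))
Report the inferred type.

inferred type:
  Nat


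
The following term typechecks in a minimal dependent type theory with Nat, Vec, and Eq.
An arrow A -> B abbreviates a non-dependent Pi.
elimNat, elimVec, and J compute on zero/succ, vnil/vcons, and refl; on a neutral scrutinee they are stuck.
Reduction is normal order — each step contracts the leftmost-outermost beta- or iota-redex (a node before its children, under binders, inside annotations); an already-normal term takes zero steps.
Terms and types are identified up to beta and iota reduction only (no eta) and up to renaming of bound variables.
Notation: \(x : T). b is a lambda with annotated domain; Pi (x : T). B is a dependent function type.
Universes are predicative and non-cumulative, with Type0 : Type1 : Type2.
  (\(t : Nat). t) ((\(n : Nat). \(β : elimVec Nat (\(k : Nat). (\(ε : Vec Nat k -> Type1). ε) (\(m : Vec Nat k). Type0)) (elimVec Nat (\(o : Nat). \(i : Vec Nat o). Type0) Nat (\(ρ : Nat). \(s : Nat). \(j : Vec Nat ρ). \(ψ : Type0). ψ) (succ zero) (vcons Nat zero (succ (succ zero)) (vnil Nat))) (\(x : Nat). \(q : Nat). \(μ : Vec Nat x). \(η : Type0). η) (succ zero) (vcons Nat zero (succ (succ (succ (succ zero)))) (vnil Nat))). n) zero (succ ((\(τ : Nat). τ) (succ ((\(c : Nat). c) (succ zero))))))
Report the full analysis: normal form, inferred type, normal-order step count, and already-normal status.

reduced normal form:
  zero
type:
  Nat
reduction steps (normal order): 3
term was already normal: no
first contracted redex: a beta-redex


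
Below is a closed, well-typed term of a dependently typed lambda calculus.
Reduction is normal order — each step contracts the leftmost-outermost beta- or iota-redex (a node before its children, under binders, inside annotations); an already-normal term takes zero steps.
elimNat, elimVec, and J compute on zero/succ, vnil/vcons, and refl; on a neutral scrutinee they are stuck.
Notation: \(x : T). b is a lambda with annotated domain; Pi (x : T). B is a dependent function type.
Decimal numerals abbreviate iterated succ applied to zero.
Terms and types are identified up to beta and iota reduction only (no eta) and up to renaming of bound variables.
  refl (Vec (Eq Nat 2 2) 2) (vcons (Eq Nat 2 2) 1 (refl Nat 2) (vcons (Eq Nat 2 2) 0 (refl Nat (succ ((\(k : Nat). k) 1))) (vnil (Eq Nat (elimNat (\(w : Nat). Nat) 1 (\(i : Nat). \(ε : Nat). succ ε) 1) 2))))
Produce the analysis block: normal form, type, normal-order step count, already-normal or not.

resulting normal form:
  refl (Vec (Eq Nat 2 2) 2) (vcons (Eq Nat 2 2) 1 (refl Nat 2) (vcons (Eq Nat 2 2) 0 (refl Nat 2) (vnil (Eq Nat 2 2))))
the term's type:
  Eq (Vec (Eq Nat 2 2) 2) (vcons (Eq Nat 2 2) 1 (refl Nat 2) (vcons (Eq Nat 2 2) 0 (refl Nat 2) (vnil (Eq Nat 2 2)))) (vcons (Eq Nat 2 2) 1 (refl Nat 2) (vcons (Eq Nat 2 2) 0 (refl Nat 2) (vnil (Eq Nat 2 2))))
reduction steps (normal order): 5
already normal: no
first contracted redex: a beta-redex


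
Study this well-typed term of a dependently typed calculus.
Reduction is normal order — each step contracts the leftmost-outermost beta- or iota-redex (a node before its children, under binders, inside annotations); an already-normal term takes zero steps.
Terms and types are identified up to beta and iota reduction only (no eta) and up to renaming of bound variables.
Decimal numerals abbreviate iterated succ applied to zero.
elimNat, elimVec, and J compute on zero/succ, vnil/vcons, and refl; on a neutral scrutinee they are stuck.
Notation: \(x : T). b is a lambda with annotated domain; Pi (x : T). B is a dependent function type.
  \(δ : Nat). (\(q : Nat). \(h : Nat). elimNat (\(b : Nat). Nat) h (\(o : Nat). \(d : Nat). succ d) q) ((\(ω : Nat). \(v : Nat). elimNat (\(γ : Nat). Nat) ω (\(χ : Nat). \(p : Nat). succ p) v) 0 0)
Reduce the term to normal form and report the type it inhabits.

normal form:
  \(δ : Nat). \(q : Nat). q
inferred type:
  Pi (δ : Nat). Pi (q : Nat). Nat


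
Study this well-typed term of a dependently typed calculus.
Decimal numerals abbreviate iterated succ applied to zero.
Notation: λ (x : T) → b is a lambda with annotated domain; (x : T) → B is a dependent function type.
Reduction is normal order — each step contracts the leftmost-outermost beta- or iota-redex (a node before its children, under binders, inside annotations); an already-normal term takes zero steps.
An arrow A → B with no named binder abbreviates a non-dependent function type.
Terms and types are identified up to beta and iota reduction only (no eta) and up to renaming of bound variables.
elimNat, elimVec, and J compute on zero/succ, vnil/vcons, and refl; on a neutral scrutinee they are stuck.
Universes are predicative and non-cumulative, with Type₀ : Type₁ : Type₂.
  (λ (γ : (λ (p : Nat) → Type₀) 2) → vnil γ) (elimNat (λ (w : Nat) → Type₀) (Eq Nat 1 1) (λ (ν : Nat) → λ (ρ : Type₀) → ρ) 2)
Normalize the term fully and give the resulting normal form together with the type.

normal form:
  vnil (Eq Nat 1 1)
the term's type:
  Vec (Eq Nat 1 1) 0


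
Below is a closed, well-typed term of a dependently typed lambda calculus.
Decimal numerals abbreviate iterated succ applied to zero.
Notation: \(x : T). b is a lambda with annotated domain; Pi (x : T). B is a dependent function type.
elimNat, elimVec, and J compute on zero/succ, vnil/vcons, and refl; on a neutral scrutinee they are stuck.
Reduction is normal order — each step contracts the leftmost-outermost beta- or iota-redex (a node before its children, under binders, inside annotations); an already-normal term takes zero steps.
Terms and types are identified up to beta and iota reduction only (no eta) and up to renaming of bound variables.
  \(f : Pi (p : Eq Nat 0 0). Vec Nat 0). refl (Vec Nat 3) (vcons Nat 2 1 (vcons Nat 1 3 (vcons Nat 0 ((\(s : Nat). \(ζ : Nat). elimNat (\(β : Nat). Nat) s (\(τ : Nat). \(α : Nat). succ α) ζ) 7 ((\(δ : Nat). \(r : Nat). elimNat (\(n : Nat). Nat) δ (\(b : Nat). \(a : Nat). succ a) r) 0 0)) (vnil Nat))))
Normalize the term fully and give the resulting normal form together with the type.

normal form:
  \(f : Pi (p : Eq Nat 0 0). Vec Nat 0). refl (Vec Nat 3) (vcons Nat 2 1 (vcons Nat 1 3 (vcons Nat 0 7 (vnil Nat))))
inferred type:
  Pi (f : Pi (p : Eq Nat 0 0). Vec Nat 0). Eq (Vec Nat 3) (vcons Nat 2 1 (vcons Nat 1 3 (vcons Nat 0 7 (vnil Nat)))) (vcons Nat 2 1 (vcons Nat 1 3 (vcons Nat 0 7 (vnil Nat))))
observation: normalization takes exactly 6 steps under the normal-order strategy.


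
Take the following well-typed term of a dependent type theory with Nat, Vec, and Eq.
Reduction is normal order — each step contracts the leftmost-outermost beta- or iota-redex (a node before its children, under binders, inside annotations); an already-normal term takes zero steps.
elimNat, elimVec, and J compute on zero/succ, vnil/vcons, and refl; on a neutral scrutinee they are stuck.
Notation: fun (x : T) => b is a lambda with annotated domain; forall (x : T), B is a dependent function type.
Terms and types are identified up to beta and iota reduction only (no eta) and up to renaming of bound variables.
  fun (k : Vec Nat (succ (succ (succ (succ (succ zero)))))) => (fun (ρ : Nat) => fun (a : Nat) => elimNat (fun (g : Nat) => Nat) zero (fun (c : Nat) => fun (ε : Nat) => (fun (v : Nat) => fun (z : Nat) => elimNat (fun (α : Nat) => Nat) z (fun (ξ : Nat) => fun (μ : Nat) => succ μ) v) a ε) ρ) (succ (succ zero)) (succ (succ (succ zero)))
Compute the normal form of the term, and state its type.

reduced normal form:
  fun (k : Vec Nat (succ (succ (succ (succ (succ zero)))))) => succ (succ (succ (succ (succ (succ zero)))))
inferred type:
  forall (k : Vec Nat (succ (succ (succ (succ (succ zero)))))), Nat
observation: contracting a beta-redex first, the term normalizes in 33 steps.


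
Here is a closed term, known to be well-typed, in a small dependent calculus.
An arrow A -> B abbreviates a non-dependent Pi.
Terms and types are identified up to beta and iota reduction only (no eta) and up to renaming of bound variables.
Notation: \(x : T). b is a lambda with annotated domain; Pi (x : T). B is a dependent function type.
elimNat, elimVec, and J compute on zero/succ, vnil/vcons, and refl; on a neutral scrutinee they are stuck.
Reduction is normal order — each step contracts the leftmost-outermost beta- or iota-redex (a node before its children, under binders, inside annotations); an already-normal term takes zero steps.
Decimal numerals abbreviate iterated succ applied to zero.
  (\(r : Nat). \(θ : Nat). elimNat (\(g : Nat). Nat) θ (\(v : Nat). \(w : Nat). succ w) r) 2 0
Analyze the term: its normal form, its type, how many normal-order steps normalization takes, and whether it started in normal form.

resulting normal form:
  2
type:
  Nat
normal-order step count: 9
term was already normal: no
first contracted redex: a beta-redex


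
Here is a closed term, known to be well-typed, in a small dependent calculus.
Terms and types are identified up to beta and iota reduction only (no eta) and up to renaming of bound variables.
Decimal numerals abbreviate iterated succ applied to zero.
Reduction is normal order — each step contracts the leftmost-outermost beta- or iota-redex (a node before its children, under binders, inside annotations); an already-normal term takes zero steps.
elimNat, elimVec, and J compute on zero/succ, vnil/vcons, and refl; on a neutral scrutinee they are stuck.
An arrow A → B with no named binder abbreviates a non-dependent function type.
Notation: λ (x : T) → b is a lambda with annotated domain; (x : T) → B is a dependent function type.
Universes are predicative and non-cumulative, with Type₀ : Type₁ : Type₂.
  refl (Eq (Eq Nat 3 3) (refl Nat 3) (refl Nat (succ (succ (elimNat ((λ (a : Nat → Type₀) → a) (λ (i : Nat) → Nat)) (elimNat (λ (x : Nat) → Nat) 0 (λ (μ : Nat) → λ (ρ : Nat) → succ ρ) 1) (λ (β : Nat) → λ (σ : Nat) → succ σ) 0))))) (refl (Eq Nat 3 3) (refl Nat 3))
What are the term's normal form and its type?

normal form:
  refl (Eq (Eq Nat 3 3) (refl Nat 3) (refl Nat 3)) (refl (Eq Nat 3 3) (refl Nat 3))
the term's type:
  Eq (Eq (Eq Nat 3 3) (refl Nat 3) (refl Nat 3)) (refl (Eq Nat 3 3) (refl Nat 3)) (refl (Eq Nat 3 3) (refl Nat 3))
observation: 5 normal-order steps separate the term from its normal form.


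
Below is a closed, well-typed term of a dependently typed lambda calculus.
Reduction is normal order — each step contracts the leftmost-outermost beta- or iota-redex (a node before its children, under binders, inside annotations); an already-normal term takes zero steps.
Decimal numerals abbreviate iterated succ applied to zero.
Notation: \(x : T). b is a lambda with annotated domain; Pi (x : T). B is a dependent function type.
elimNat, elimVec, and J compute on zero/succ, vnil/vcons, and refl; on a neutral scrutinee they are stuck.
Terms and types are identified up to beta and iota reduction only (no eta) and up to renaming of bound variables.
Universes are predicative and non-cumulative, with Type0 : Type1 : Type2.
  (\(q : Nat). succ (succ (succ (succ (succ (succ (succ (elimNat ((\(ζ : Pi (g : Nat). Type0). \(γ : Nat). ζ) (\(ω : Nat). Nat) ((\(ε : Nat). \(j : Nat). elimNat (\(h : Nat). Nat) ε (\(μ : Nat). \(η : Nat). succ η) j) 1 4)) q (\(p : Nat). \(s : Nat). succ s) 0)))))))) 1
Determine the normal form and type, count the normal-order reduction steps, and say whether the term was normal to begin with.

normal form:
  8
type:
  Nat
steps to reach normal form (normal order): 2
term was already normal: no
first contracted redex: a beta-redex


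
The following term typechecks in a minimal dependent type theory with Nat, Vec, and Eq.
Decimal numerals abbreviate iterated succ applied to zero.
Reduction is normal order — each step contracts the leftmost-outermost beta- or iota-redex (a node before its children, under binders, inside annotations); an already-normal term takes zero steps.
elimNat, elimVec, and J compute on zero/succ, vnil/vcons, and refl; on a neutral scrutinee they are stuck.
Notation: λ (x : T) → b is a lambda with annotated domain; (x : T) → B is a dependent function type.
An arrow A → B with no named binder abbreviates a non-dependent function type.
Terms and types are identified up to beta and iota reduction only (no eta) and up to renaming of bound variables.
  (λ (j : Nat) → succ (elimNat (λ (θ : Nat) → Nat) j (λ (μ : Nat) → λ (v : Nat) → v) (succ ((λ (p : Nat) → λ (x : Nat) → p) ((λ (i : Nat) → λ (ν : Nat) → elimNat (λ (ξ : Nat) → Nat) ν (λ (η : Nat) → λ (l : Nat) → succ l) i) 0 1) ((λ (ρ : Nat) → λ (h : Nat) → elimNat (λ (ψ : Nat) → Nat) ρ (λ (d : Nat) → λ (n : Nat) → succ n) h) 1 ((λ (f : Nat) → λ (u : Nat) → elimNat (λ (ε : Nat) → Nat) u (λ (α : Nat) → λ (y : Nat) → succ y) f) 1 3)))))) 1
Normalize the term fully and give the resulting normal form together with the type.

resulting normal form:
  2
type:
  Nat


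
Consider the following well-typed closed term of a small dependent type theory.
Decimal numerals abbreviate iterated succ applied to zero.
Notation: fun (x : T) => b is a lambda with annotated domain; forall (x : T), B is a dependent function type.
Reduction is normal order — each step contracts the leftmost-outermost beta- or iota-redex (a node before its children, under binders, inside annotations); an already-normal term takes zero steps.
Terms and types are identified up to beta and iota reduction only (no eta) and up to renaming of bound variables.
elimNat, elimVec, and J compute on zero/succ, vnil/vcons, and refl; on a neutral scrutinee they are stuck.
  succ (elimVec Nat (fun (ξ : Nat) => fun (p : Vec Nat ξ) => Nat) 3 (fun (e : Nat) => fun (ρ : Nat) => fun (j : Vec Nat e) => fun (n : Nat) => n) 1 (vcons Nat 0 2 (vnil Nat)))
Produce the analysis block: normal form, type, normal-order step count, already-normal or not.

resulting normal form:
  4
inferred type:
  Nat
reduction steps (normal order): 6
started in normal form: no
first redex: an elimVec iota-redex


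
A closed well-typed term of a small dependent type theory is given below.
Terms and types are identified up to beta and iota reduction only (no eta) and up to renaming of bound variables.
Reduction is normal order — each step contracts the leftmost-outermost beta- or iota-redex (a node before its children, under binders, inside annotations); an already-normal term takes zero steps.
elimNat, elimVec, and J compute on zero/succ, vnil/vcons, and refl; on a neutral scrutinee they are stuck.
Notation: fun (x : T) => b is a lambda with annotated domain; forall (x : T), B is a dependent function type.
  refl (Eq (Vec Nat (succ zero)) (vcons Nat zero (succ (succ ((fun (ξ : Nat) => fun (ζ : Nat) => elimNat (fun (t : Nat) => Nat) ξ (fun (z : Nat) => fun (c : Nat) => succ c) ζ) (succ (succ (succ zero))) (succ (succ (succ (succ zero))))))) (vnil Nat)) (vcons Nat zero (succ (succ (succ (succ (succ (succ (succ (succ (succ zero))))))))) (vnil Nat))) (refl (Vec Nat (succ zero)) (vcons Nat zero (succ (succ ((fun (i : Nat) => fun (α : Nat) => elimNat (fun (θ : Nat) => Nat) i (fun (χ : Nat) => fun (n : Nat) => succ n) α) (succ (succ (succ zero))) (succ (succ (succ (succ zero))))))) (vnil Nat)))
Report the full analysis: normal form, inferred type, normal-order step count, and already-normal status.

reduced normal form:
  refl (Eq (Vec Nat (succ zero)) (vcons Nat zero (succ (succ (succ (succ (succ (succ (succ (succ (succ zero))))))))) (vnil Nat)) (vcons Nat zero (succ (succ (succ (succ (succ (succ (succ (succ (succ zero))))))))) (vnil Nat))) (refl (Vec Nat (succ zero)) (vcons Nat zero (succ (succ (succ (succ (succ (succ (succ (succ (succ zero))))))))) (vnil Nat)))
inferred type:
  Eq (Eq (Vec Nat (succ zero)) (vcons Nat zero (succ (succ (succ (succ (succ (succ (succ (succ (succ zero))))))))) (vnil Nat)) (vcons Nat zero (succ (succ (succ (succ (succ (succ (succ (succ (succ zero))))))))) (vnil Nat))) (refl (Vec Nat (succ zero)) (vcons Nat zero (succ (succ (succ (succ (succ (succ (succ (succ (succ zero))))))))) (vnil Nat))) (refl (Vec Nat (succ zero)) (vcons Nat zero (succ (succ (succ (succ (succ (succ (succ (succ (succ zero))))))))) (vnil Nat)))
reduction steps (normal order): 30
already normal: no
first redex: a beta-redex


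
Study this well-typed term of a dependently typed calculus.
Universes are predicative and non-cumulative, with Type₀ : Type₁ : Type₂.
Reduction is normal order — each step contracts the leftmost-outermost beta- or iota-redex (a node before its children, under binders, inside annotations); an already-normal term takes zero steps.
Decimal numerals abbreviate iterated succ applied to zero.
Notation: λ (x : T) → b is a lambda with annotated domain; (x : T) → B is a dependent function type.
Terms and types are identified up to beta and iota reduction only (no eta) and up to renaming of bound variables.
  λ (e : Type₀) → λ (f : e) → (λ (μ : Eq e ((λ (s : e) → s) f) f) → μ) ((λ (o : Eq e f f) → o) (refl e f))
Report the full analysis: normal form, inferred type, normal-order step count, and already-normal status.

reduced normal form:
  λ (e : Type₀) → λ (f : e) → refl e f
inferred type:
  (e : Type₀) → (f : e) → Eq e f f
steps to reach normal form (normal order): 2
term was already normal: no
first redex: a beta-redex


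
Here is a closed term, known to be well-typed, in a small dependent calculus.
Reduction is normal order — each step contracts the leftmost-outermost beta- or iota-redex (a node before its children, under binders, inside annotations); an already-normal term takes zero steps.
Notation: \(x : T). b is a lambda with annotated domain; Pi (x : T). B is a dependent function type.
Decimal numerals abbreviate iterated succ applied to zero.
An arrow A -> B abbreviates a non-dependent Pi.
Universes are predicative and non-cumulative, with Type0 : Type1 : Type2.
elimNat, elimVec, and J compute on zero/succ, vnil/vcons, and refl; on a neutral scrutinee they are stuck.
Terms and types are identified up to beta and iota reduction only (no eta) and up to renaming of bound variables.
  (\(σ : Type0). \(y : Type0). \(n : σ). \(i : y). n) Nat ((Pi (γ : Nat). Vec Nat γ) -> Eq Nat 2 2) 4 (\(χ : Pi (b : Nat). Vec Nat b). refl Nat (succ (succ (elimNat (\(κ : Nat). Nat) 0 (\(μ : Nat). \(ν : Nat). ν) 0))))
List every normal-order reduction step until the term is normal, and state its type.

normal-order reduction sequence:
  (\(σ : Type0). \(y : Type0). \(n : σ). \(i : y). n) Nat ((Pi (γ : Nat). Vec Nat γ) -> Eq Nat 2 2) 4 (\(χ : Pi (b : Nat). Vec Nat b). refl Nat (succ (succ (elimNat (\(κ : Nat). Nat) 0 (\(μ : Nat). \(ν : Nat). ν) 0))))
  ~> (\(σ : Type0). \(y : Nat). \(n : σ). y) ((Pi (i : Nat). Vec Nat i) -> Eq Nat 2 2) 4 (\(γ : Pi (χ : Nat). Vec Nat χ). refl Nat (succ (succ (elimNat (\(b : Nat). Nat) 0 (\(κ : Nat). \(μ : Nat). μ) 0))))
  ~> (\(σ : Nat). \(y : (Pi (n : Nat). Vec Nat n) -> Eq Nat 2 2). σ) 4 (\(i : Pi (γ : Nat). Vec Nat γ). refl Nat (succ (succ (elimNat (\(χ : Nat). Nat) 0 (\(b : Nat). \(κ : Nat). κ) 0))))
  ~> (\(σ : (Pi (y : Nat). Vec Nat y) -> Eq Nat 2 2). 4) (\(n : Pi (i : Nat). Vec Nat i). refl Nat (succ (succ (elimNat (\(γ : Nat). Nat) 0 (\(χ : Nat). \(b : Nat). b) 0))))
  ~> 4
the term's type:
  Nat


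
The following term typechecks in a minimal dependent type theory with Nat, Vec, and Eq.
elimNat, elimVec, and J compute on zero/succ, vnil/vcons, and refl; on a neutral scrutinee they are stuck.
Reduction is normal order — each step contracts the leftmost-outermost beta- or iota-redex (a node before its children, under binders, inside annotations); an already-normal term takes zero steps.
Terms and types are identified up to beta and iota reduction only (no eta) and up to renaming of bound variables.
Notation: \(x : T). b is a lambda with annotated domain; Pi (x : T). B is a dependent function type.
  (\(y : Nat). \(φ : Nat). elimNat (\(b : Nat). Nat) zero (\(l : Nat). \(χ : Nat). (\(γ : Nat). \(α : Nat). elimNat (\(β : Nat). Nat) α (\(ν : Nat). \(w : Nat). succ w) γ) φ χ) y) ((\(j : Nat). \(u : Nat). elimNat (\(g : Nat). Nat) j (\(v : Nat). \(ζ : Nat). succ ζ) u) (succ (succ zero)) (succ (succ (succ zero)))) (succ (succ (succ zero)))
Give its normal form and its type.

reduced normal form:
  succ (succ (succ (succ (succ (succ (succ (succ (succ (succ (succ (succ (succ (succ (succ zero))))))))))))))
inferred type:
  Nat
observation: normalization takes exactly 42 steps under the normal-order strategy.
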